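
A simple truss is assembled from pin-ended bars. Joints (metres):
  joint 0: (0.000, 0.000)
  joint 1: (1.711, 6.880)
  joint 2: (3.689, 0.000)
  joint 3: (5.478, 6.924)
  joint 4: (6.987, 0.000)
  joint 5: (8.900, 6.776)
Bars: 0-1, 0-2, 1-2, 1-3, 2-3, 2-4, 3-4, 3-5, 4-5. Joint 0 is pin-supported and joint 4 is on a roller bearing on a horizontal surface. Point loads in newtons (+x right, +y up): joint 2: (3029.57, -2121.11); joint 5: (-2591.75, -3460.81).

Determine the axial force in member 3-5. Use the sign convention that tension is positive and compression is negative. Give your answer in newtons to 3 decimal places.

-1596.708

N=6 nodes, M=9 members, R=3 reactions → 2N=12, M+R=12
member 0 (0-1): L=7.0896, (cx,cy)=(0.2413,0.9704)
member 1 (0-2): L=3.6890, (cx,cy)=(1.0000,0.0000)
member 2 (1-2): L=7.1587, (cx,cy)=(0.2763,-0.9611)
member 3 (1-3): L=3.7673, (cx,cy)=(0.9999,0.0117)
member 4 (2-3): L=7.1514, (cx,cy)=(0.2502,0.9682)
member 5 (2-4): L=3.2980, (cx,cy)=(1.0000,0.0000)
member 6 (3-4): L=7.0865, (cx,cy)=(0.2129,-0.9771)
member 7 (3-5): L=3.4252, (cx,cy)=(0.9991,-0.0432)
member 8 (4-5): L=7.0409, (cx,cy)=(0.2717,0.9624)
solve A·x = −loads:
  F[0-1] = -2645.3322 N (compression)
  F[0-2] = +1076.2462 N (tension)
  F[1-2] = +2654.4532 N (tension)
  F[1-3] = -1371.9649 N (compression)
  F[2-3] = -444.1248 N (compression)
  F[2-4] = -1108.7758 N (compression)
  F[3-4] = +527.1089 N (tension)
  F[3-5] = -1596.7076 N (compression)
  F[4-5] = -3667.7765 N (compression)
  Rx@0 = -437.8200 N
  Ry@0 = +2567.1374 N
  Ry@4 = +3014.7826 N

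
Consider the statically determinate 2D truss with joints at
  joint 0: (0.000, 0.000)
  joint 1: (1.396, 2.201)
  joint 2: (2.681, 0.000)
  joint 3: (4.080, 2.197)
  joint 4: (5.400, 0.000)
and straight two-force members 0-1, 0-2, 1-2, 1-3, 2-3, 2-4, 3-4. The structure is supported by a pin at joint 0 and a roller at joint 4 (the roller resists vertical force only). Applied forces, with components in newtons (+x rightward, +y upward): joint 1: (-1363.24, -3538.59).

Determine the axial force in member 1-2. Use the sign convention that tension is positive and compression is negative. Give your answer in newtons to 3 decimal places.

N=5 nodes, M=7 members, R=3 reactions → 2N=10, M+R=10
member 0 (0-1): L=2.6064, (cx,cy)=(0.5356,0.8445)
member 1 (0-2): L=2.6810, (cx,cy)=(1.0000,0.0000)
member 2 (1-2): L=2.5487, (cx,cy)=(0.5042,-0.8636)
member 3 (1-3): L=2.6840, (cx,cy)=(1.0000,-0.0015)
member 4 (2-3): L=2.6046, (cx,cy)=(0.5371,0.8435)
member 5 (2-4): L=2.7190, (cx,cy)=(1.0000,0.0000)
member 6 (3-4): L=2.5630, (cx,cy)=(0.5150,-0.8572)
solve A·x = −loads:
  F[0-1] = -3765.0356 N (compression)
  F[0-2] = +653.3460 N (tension)
  F[1-2] = -415.1057 N (compression)
  F[1-3] = -444.0552 N (compression)
  F[2-3] = +424.9927 N (tension)
  F[2-4] = +215.7810 N (tension)
  F[3-4] = -418.9823 N (compression)
  Rx@0 = +1363.2400 N
  Ry@0 = +3179.4455 N
  Ry@4 = +359.1445 N

-415.106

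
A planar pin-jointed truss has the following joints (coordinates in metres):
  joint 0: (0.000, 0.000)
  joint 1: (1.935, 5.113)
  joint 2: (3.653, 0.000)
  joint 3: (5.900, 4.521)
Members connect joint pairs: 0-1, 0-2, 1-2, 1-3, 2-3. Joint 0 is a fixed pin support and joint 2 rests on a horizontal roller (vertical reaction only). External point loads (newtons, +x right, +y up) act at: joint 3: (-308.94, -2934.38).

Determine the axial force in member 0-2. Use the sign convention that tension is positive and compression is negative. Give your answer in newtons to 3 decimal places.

-847.327

N=4 nodes, M=5 members, R=3 reactions → 2N=8, M+R=8
member 0 (0-1): L=5.4669, (cx,cy)=(0.3539,0.9353)
member 1 (0-2): L=3.6530, (cx,cy)=(1.0000,0.0000)
member 2 (1-2): L=5.3939, (cx,cy)=(0.3185,-0.9479)
member 3 (1-3): L=4.0090, (cx,cy)=(0.9890,-0.1477)
member 4 (2-3): L=5.0486, (cx,cy)=(0.4451,0.8955)
solve A·x = −loads:
  F[0-1] = +1521.0886 N (tension)
  F[0-2] = -847.3267 N (compression)
  F[1-2] = -1669.3286 N (compression)
  F[1-3] = +1081.9415 N (tension)
  F[2-3] = -3098.4121 N (compression)
  Rx@0 = +308.9400 N
  Ry@0 = -1422.6209 N
  Ry@2 = +4357.0009 N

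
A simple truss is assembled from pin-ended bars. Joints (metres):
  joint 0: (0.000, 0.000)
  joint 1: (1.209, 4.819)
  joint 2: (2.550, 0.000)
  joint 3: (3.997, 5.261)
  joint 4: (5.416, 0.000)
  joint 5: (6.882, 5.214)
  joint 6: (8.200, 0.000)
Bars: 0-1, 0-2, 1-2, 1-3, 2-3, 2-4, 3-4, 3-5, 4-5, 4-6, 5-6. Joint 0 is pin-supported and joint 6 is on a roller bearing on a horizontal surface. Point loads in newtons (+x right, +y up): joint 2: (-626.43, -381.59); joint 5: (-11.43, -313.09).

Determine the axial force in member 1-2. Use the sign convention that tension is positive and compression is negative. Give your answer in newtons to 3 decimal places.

N=7 nodes, M=11 members, R=3 reactions → 2N=14, M+R=14
member 0 (0-1): L=4.9683, (cx,cy)=(0.2433,0.9699)
member 1 (0-2): L=2.5500, (cx,cy)=(1.0000,0.0000)
member 2 (1-2): L=5.0021, (cx,cy)=(0.2681,-0.9634)
member 3 (1-3): L=2.8228, (cx,cy)=(0.9877,0.1566)
member 4 (2-3): L=5.4564, (cx,cy)=(0.2652,0.9642)
member 5 (2-4): L=2.8660, (cx,cy)=(1.0000,0.0000)
member 6 (3-4): L=5.4490, (cx,cy)=(0.2604,-0.9655)
member 7 (3-5): L=2.8854, (cx,cy)=(0.9999,-0.0163)
member 8 (4-5): L=5.4162, (cx,cy)=(0.2707,0.9627)
member 9 (4-6): L=2.7840, (cx,cy)=(1.0000,0.0000)
member 10 (5-6): L=5.3780, (cx,cy)=(0.2451,-0.9695)
solve A·x = −loads:
  F[0-1] = -330.4491 N (compression)
  F[0-2] = -557.4483 N (compression)
  F[1-2] = +305.9639 N (tension)
  F[1-3] = -164.4654 N (compression)
  F[2-3] = +90.0503 N (tension)
  F[2-4] = +127.1258 N (tension)
  F[3-4] = -61.1874 N (compression)
  F[3-5] = -122.6380 N (compression)
  F[4-5] = +61.3669 N (tension)
  F[4-6] = +94.5815 N (tension)
  F[5-6] = -385.9330 N (compression)
  Rx@0 = +637.8600 N
  Ry@0 = +320.5161 N
  Ry@6 = +374.1639 N

305.964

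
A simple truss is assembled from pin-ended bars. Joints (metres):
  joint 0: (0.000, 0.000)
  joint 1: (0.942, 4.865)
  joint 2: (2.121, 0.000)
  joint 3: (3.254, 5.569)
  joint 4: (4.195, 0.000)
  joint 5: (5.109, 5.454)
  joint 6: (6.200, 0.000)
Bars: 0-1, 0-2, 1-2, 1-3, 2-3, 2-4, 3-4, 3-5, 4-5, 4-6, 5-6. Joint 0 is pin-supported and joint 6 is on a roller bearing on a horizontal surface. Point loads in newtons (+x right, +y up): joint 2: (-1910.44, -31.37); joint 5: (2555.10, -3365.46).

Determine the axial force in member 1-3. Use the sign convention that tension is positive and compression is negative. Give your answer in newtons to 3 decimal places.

693.840

N=7 nodes, M=11 members, R=3 reactions → 2N=14, M+R=14
member 0 (0-1): L=4.9554, (cx,cy)=(0.1901,0.9818)
member 1 (0-2): L=2.1210, (cx,cy)=(1.0000,0.0000)
member 2 (1-2): L=5.0058, (cx,cy)=(0.2355,-0.9719)
member 3 (1-3): L=2.4168, (cx,cy)=(0.9566,0.2913)
member 4 (2-3): L=5.6831, (cx,cy)=(0.1994,0.9799)
member 5 (2-4): L=2.0740, (cx,cy)=(1.0000,0.0000)
member 6 (3-4): L=5.6479, (cx,cy)=(0.1666,-0.9860)
member 7 (3-5): L=1.8586, (cx,cy)=(0.9981,-0.0619)
member 8 (4-5): L=5.5301, (cx,cy)=(0.1653,0.9862)
member 9 (4-6): L=2.0050, (cx,cy)=(1.0000,0.0000)
member 10 (5-6): L=5.5620, (cx,cy)=(0.1962,-0.9806)
solve A·x = −loads:
  F[0-1] = +1665.1770 N (tension)
  F[0-2] = +328.1145 N (tension)
  F[1-2] = -1474.1731 N (compression)
  F[1-3] = +693.8404 N (tension)
  F[2-3] = +1494.0643 N (tension)
  F[2-4] = +1593.4869 N (tension)
  F[3-4] = -1768.7898 N (compression)
  F[3-5] = +1258.7220 N (tension)
  F[4-5] = +1768.3882 N (tension)
  F[4-6] = +1006.5131 N (tension)
  F[5-6] = -5131.3253 N (compression)
  Rx@0 = -644.6600 N
  Ry@0 = -1634.8130 N
  Ry@6 = +5031.6430 N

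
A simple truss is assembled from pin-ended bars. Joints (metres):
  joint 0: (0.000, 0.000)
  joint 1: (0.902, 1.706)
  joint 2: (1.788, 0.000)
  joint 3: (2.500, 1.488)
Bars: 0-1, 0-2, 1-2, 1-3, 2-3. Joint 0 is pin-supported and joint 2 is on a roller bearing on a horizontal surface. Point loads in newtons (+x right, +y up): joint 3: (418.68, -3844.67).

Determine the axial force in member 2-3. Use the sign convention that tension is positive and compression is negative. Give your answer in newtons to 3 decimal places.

N=4 nodes, M=5 members, R=3 reactions → 2N=8, M+R=8
member 0 (0-1): L=1.9298, (cx,cy)=(0.4674,0.8840)
member 1 (0-2): L=1.7880, (cx,cy)=(1.0000,0.0000)
member 2 (1-2): L=1.9224, (cx,cy)=(0.4609,-0.8875)
member 3 (1-3): L=1.6128, (cx,cy)=(0.9908,-0.1352)
member 4 (2-3): L=1.6496, (cx,cy)=(0.4316,0.9021)
solve A·x = −loads:
  F[0-1] = +2125.9435 N (tension)
  F[0-2] = -575.0104 N (compression)
  F[1-2] = -2443.6431 N (compression)
  F[1-3] = +2139.5868 N (tension)
  F[2-3] = -3941.5296 N (compression)
  Rx@0 = -418.6800 N
  Ry@0 = -1879.4188 N
  Ry@2 = +5724.0888 N

-3941.530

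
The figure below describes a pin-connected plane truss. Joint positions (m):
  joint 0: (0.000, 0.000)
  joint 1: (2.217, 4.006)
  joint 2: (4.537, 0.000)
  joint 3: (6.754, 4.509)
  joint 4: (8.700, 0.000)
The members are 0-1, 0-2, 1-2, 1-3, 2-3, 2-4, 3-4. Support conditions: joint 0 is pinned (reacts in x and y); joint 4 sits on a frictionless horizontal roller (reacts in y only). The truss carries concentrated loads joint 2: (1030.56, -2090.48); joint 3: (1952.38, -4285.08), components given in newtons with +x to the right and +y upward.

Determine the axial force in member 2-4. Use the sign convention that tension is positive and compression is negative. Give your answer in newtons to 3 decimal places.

N=5 nodes, M=7 members, R=3 reactions → 2N=10, M+R=10
member 0 (0-1): L=4.5786, (cx,cy)=(0.4842,0.8749)
member 1 (0-2): L=4.5370, (cx,cy)=(1.0000,0.0000)
member 2 (1-2): L=4.6293, (cx,cy)=(0.5012,-0.8654)
member 3 (1-3): L=4.5648, (cx,cy)=(0.9939,0.1102)
member 4 (2-3): L=5.0246, (cx,cy)=(0.4412,0.8974)
member 5 (2-4): L=4.1630, (cx,cy)=(1.0000,0.0000)
member 6 (3-4): L=4.9110, (cx,cy)=(0.3963,-0.9181)
solve A·x = −loads:
  F[0-1] = -1082.2501 N (compression)
  F[0-2] = +3506.9811 N (tension)
  F[1-2] = +965.1404 N (tension)
  F[1-3] = -1013.9007 N (compression)
  F[2-3] = +1398.8178 N (tension)
  F[2-4] = +2342.9020 N (tension)
  F[3-4] = -5912.6463 N (compression)
  Rx@0 = -2982.9400 N
  Ry@0 = +946.9141 N
  Ry@4 = +5428.6459 N

2342.902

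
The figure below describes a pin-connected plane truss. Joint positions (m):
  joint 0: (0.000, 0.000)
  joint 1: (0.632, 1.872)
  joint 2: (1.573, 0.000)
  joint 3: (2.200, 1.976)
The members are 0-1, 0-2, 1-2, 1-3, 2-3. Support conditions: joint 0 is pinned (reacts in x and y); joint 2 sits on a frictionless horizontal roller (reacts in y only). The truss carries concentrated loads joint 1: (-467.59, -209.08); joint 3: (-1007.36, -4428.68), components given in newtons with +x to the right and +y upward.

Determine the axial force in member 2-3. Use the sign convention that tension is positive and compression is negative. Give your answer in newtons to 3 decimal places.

-4674.566

N=4 nodes, M=5 members, R=3 reactions → 2N=8, M+R=8
member 0 (0-1): L=1.9758, (cx,cy)=(0.3199,0.9475)
member 1 (0-2): L=1.5730, (cx,cy)=(1.0000,0.0000)
member 2 (1-2): L=2.0952, (cx,cy)=(0.4491,-0.8935)
member 3 (1-3): L=1.5714, (cx,cy)=(0.9978,0.0662)
member 4 (2-3): L=2.0731, (cx,cy)=(0.3024,0.9532)
solve A·x = −loads:
  F[0-1] = -191.7888 N (compression)
  F[0-2] = -1413.6026 N (compression)
  F[1-2] = -0.4580 N (compression)
  F[1-3] = +407.3414 N (tension)
  F[2-3] = -4674.5659 N (compression)
  Rx@0 = +1474.9500 N
  Ry@0 = +181.7125 N
  Ry@2 = +4456.0475 N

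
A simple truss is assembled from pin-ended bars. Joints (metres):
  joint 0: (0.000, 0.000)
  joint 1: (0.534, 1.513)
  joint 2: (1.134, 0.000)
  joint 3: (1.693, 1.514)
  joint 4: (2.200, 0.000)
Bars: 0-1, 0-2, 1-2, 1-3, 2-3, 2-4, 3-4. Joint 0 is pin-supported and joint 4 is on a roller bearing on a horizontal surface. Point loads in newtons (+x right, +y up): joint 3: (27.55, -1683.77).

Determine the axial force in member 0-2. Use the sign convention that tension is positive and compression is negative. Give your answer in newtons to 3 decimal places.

157.811

N=5 nodes, M=7 members, R=3 reactions → 2N=10, M+R=10
member 0 (0-1): L=1.6045, (cx,cy)=(0.3328,0.9430)
member 1 (0-2): L=1.1340, (cx,cy)=(1.0000,0.0000)
member 2 (1-2): L=1.6276, (cx,cy)=(0.3686,-0.9296)
member 3 (1-3): L=1.1590, (cx,cy)=(1.0000,0.0009)
member 4 (2-3): L=1.6139, (cx,cy)=(0.3464,0.9381)
member 5 (2-4): L=1.0660, (cx,cy)=(1.0000,0.0000)
member 6 (3-4): L=1.5966, (cx,cy)=(0.3175,-0.9482)
solve A·x = −loads:
  F[0-1] = -391.3858 N (compression)
  F[0-2] = +157.8111 N (tension)
  F[1-2] = +396.7778 N (tension)
  F[1-3] = -276.5273 N (compression)
  F[2-3] = -393.1720 N (compression)
  F[2-4] = +440.2585 N (tension)
  F[3-4] = -1386.4543 N (compression)
  Rx@0 = -27.5500 N
  Ry@0 = +369.0730 N
  Ry@4 = +1314.6970 N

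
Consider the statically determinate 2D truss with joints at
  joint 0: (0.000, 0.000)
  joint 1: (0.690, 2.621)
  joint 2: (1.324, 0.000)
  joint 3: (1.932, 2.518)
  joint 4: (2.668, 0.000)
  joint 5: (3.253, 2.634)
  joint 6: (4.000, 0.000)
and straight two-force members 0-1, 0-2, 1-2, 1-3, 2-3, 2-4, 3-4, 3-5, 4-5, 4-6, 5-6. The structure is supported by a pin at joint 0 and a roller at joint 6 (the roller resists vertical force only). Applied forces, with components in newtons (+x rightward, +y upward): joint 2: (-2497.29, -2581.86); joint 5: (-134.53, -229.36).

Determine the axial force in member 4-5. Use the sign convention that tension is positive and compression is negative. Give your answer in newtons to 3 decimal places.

N=7 nodes, M=11 members, R=3 reactions → 2N=14, M+R=14
member 0 (0-1): L=2.7103, (cx,cy)=(0.2546,0.9671)
member 1 (0-2): L=1.3240, (cx,cy)=(1.0000,0.0000)
member 2 (1-2): L=2.6966, (cx,cy)=(0.2351,-0.9720)
member 3 (1-3): L=1.2463, (cx,cy)=(0.9966,-0.0826)
member 4 (2-3): L=2.5904, (cx,cy)=(0.2347,0.9721)
member 5 (2-4): L=1.3440, (cx,cy)=(1.0000,0.0000)
member 6 (3-4): L=2.6234, (cx,cy)=(0.2806,-0.9598)
member 7 (3-5): L=1.3261, (cx,cy)=(0.9962,0.0875)
member 8 (4-5): L=2.6982, (cx,cy)=(0.2168,0.9762)
member 9 (4-6): L=1.3320, (cx,cy)=(1.0000,0.0000)
member 10 (5-6): L=2.7379, (cx,cy)=(0.2728,-0.9621)
solve A·x = −loads:
  F[0-1] = -1922.0145 N (compression)
  F[0-2] = -2142.5057 N (compression)
  F[1-2] = +1994.0406 N (tension)
  F[1-3] = -961.4259 N (compression)
  F[2-3] = +662.2153 N (tension)
  F[2-4] = +668.1742 N (tension)
  F[3-4] = -806.1788 N (compression)
  F[3-5] = -578.7443 N (compression)
  F[4-5] = +792.6554 N (tension)
  F[4-6] = +270.1380 N (tension)
  F[5-6] = -990.0994 N (compression)
  Rx@0 = +2631.8200 N
  Ry@0 = +1858.6853 N
  Ry@6 = +952.5347 N

792.655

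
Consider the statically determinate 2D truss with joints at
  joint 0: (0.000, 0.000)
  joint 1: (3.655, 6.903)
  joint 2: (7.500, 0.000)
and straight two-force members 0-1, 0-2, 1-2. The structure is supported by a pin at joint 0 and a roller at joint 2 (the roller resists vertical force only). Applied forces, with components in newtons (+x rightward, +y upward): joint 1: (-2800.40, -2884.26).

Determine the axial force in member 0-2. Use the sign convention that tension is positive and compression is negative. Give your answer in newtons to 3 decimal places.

N=3 nodes, M=3 members, R=3 reactions → 2N=6, M+R=6
member 0 (0-1): L=7.8109, (cx,cy)=(0.4679,0.8838)
member 1 (0-2): L=7.5000, (cx,cy)=(1.0000,0.0000)
member 2 (1-2): L=7.9016, (cx,cy)=(0.4866,-0.8736)
solve A·x = −loads:
  F[0-1] = -4589.6378 N (compression)
  F[0-2] = -652.7488 N (compression)
  F[1-2] = +1341.4217 N (tension)
  Rx@0 = +2800.4000 N
  Ry@0 = +4056.1521 N
  Ry@2 = -1171.8921 N

-652.749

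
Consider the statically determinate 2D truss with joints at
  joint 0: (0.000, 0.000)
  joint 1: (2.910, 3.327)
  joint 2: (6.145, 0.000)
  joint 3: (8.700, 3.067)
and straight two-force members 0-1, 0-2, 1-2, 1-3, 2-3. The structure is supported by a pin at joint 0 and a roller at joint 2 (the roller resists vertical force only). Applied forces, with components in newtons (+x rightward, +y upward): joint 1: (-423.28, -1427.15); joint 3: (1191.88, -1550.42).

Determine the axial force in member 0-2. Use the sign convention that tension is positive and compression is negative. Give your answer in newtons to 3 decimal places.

542.037

N=4 nodes, M=5 members, R=3 reactions → 2N=8, M+R=8
member 0 (0-1): L=4.4201, (cx,cy)=(0.6584,0.7527)
member 1 (0-2): L=6.1450, (cx,cy)=(1.0000,0.0000)
member 2 (1-2): L=4.6405, (cx,cy)=(0.6971,-0.7170)
member 3 (1-3): L=5.7958, (cx,cy)=(0.9990,-0.0449)
member 4 (2-3): L=3.9918, (cx,cy)=(0.6401,0.7683)
solve A·x = −loads:
  F[0-1] = +344.1325 N (tension)
  F[0-2] = +542.0368 N (tension)
  F[1-2] = -2501.8181 N (compression)
  F[1-3] = +2396.3344 N (tension)
  F[2-3] = -1878.0111 N (compression)
  Rx@0 = -768.6000 N
  Ry@0 = -259.0295 N
  Ry@2 = +3236.5995 N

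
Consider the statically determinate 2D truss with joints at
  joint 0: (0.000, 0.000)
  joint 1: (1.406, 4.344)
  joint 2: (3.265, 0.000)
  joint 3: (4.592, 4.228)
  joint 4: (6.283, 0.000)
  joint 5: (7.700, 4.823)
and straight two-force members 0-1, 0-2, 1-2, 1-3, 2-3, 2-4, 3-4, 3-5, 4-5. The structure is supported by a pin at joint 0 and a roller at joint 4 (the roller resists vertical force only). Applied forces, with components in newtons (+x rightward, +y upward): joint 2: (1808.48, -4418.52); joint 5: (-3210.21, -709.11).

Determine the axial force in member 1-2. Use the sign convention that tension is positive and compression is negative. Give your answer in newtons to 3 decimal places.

N=6 nodes, M=9 members, R=3 reactions → 2N=12, M+R=12
member 0 (0-1): L=4.5659, (cx,cy)=(0.3079,0.9514)
member 1 (0-2): L=3.2650, (cx,cy)=(1.0000,0.0000)
member 2 (1-2): L=4.7251, (cx,cy)=(0.3934,-0.9194)
member 3 (1-3): L=3.1881, (cx,cy)=(0.9993,-0.0364)
member 4 (2-3): L=4.4314, (cx,cy)=(0.2995,0.9541)
member 5 (2-4): L=3.0180, (cx,cy)=(1.0000,0.0000)
member 6 (3-4): L=4.5536, (cx,cy)=(0.3714,-0.9285)
member 7 (3-5): L=3.1644, (cx,cy)=(0.9822,0.1880)
member 8 (4-5): L=5.0268, (cx,cy)=(0.2819,0.9594)
solve A·x = −loads:
  F[0-1] = -4652.8229 N (compression)
  F[0-2] = +31.0459 N (tension)
  F[1-2] = +4948.8993 N (tension)
  F[1-3] = -3382.0803 N (compression)
  F[2-3] = -137.5784 N (compression)
  F[2-4] = +210.8296 N (tension)
  F[3-4] = -646.9906 N (compression)
  F[3-5] = -3238.5408 N (compression)
  F[4-5] = -104.4114 N (compression)
  Rx@0 = +1401.7300 N
  Ry@0 = +4426.7273 N
  Ry@4 = +700.9027 N

4948.899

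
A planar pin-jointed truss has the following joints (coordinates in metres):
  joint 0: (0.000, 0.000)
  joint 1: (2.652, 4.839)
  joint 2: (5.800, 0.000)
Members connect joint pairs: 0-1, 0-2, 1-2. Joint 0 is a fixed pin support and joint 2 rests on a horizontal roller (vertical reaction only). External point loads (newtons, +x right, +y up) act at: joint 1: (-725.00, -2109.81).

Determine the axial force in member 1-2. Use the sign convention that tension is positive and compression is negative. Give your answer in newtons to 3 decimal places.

-429.257

N=3 nodes, M=3 members, R=3 reactions → 2N=6, M+R=6
member 0 (0-1): L=5.5181, (cx,cy)=(0.4806,0.8769)
member 1 (0-2): L=5.8000, (cx,cy)=(1.0000,0.0000)
member 2 (1-2): L=5.7729, (cx,cy)=(0.5453,-0.8382)
solve A·x = −loads:
  F[0-1] = -1995.5714 N (compression)
  F[0-2] = +234.0784 N (tension)
  F[1-2] = -429.2567 N (compression)
  Rx@0 = +725.0000 N
  Ry@0 = +1749.9926 N
  Ry@2 = +359.8174 N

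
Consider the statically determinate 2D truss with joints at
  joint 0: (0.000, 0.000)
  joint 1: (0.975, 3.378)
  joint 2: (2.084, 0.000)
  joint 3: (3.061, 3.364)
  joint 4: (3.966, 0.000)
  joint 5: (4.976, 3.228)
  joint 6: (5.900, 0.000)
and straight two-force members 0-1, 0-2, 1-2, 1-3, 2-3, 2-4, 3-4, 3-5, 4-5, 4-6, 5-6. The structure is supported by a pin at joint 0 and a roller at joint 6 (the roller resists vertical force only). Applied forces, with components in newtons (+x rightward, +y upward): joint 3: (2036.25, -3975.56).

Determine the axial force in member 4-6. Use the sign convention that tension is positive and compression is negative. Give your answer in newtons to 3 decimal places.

922.735

N=7 nodes, M=11 members, R=3 reactions → 2N=14, M+R=14
member 0 (0-1): L=3.5159, (cx,cy)=(0.2773,0.9608)
member 1 (0-2): L=2.0840, (cx,cy)=(1.0000,0.0000)
member 2 (1-2): L=3.5554, (cx,cy)=(0.3119,-0.9501)
member 3 (1-3): L=2.0860, (cx,cy)=(1.0000,-0.0067)
member 4 (2-3): L=3.5030, (cx,cy)=(0.2789,0.9603)
member 5 (2-4): L=1.8820, (cx,cy)=(1.0000,0.0000)
member 6 (3-4): L=3.4836, (cx,cy)=(0.2598,-0.9657)
member 7 (3-5): L=1.9198, (cx,cy)=(0.9975,-0.0708)
member 8 (4-5): L=3.3823, (cx,cy)=(0.2986,0.9544)
member 9 (4-6): L=1.9340, (cx,cy)=(1.0000,0.0000)
member 10 (5-6): L=3.3576, (cx,cy)=(0.2752,-0.9614)
solve A·x = −loads:
  F[0-1] = -782.6745 N (compression)
  F[0-2] = +2253.2951 N (tension)
  F[1-2] = +794.7501 N (tension)
  F[1-3] = -464.9550 N (compression)
  F[2-3] = -786.2994 N (compression)
  F[2-4] = +2720.4963 N (tension)
  F[3-4] = -3199.2464 N (compression)
  F[3-5] = -1894.1285 N (compression)
  F[4-5] = +3237.0957 N (tension)
  F[4-6] = +922.7354 N (tension)
  F[5-6] = -3353.0467 N (compression)
  Rx@0 = -2036.2500 N
  Ry@0 = +751.9779 N
  Ry@6 = +3223.5821 N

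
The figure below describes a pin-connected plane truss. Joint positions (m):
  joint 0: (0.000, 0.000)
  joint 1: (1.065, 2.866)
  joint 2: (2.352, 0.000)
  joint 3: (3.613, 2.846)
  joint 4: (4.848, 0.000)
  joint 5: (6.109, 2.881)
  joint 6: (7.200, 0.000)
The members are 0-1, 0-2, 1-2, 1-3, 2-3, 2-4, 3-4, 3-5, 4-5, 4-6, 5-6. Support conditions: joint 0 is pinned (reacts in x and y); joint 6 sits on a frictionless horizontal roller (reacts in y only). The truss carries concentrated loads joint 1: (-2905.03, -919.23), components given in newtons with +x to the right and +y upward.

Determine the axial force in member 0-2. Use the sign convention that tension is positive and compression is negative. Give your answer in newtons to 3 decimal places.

N=7 nodes, M=11 members, R=3 reactions → 2N=14, M+R=14
member 0 (0-1): L=3.0575, (cx,cy)=(0.3483,0.9374)
member 1 (0-2): L=2.3520, (cx,cy)=(1.0000,0.0000)
member 2 (1-2): L=3.1417, (cx,cy)=(0.4096,-0.9122)
member 3 (1-3): L=2.5481, (cx,cy)=(1.0000,-0.0078)
member 4 (2-3): L=3.1129, (cx,cy)=(0.4051,0.9143)
member 5 (2-4): L=2.4960, (cx,cy)=(1.0000,0.0000)
member 6 (3-4): L=3.1024, (cx,cy)=(0.3981,-0.9174)
member 7 (3-5): L=2.4962, (cx,cy)=(0.9999,0.0140)
member 8 (4-5): L=3.1449, (cx,cy)=(0.4010,0.9161)
member 9 (4-6): L=2.3520, (cx,cy)=(1.0000,0.0000)
member 10 (5-6): L=3.0807, (cx,cy)=(0.3541,-0.9352)
solve A·x = −loads:
  F[0-1] = -2069.2116 N (compression)
  F[0-2] = -2184.2696 N (compression)
  F[1-2] = +1103.6509 N (tension)
  F[1-3] = +1732.2124 N (tension)
  F[2-3] = -1101.1983 N (compression)
  F[2-4] = -1286.0692 N (compression)
  F[3-4] = +1125.1379 N (tension)
  F[3-5] = +838.2592 N (tension)
  F[4-5] = -1126.6855 N (compression)
  F[4-6] = -386.4109 N (compression)
  F[5-6] = +1091.1082 N (tension)
  Rx@0 = +2905.0300 N
  Ry@0 = +1939.6239 N
  Ry@6 = -1020.3939 N

-2184.270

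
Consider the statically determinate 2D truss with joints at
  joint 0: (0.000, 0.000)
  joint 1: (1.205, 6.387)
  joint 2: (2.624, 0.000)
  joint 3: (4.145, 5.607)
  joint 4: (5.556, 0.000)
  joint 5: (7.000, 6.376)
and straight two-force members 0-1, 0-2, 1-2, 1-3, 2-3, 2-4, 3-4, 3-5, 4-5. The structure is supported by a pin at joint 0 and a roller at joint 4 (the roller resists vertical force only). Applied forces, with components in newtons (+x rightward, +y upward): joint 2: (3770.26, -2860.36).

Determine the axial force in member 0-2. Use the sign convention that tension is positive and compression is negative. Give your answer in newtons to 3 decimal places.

4055.042

N=6 nodes, M=9 members, R=3 reactions → 2N=12, M+R=12
member 0 (0-1): L=6.4997, (cx,cy)=(0.1854,0.9827)
member 1 (0-2): L=2.6240, (cx,cy)=(1.0000,0.0000)
member 2 (1-2): L=6.5427, (cx,cy)=(0.2169,-0.9762)
member 3 (1-3): L=3.0417, (cx,cy)=(0.9666,-0.2564)
member 4 (2-3): L=5.8096, (cx,cy)=(0.2618,0.9651)
member 5 (2-4): L=2.9320, (cx,cy)=(1.0000,0.0000)
member 6 (3-4): L=5.7818, (cx,cy)=(0.2440,-0.9698)
member 7 (3-5): L=2.9568, (cx,cy)=(0.9656,0.2601)
member 8 (4-5): L=6.5375, (cx,cy)=(0.2209,0.9753)
solve A·x = −loads:
  F[0-1] = -1536.0921 N (compression)
  F[0-2] = +4055.0420 N (tension)
  F[1-2] = +1725.3621 N (tension)
  F[1-3] = -681.7795 N (compression)
  F[2-3] = +1218.5684 N (tension)
  F[2-4] = +339.9529 N (tension)
  F[3-4] = -1393.0151 N (compression)
  F[3-5] = +0.0000 N (tension)
  F[4-5] = -0.0000 N (compression)
  Rx@0 = -3770.2600 N
  Ry@0 = +1509.4628 N
  Ry@4 = +1350.8972 N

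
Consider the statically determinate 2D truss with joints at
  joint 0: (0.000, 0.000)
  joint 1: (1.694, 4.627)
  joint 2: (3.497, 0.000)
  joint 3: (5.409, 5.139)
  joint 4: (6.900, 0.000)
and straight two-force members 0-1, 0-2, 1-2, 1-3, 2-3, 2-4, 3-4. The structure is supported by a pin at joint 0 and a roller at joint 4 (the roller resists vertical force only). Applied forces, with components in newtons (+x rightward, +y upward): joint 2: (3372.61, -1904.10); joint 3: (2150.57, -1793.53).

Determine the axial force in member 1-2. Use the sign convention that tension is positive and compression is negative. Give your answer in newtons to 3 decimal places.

N=5 nodes, M=7 members, R=3 reactions → 2N=10, M+R=10
member 0 (0-1): L=4.9273, (cx,cy)=(0.3438,0.9390)
member 1 (0-2): L=3.4970, (cx,cy)=(1.0000,0.0000)
member 2 (1-2): L=4.9659, (cx,cy)=(0.3631,-0.9318)
member 3 (1-3): L=3.7501, (cx,cy)=(0.9906,0.1365)
member 4 (2-3): L=5.4832, (cx,cy)=(0.3487,0.9372)
member 5 (2-4): L=3.4030, (cx,cy)=(1.0000,0.0000)
member 6 (3-4): L=5.3509, (cx,cy)=(0.2786,-0.9604)
solve A·x = −loads:
  F[0-1] = +292.9240 N (tension)
  F[0-2] = +5422.4741 N (tension)
  F[1-2] = -266.0317 N (compression)
  F[1-3] = +199.1611 N (tension)
  F[2-3] = +2296.0966 N (tension)
  F[2-4] = +1152.6160 N (tension)
  F[3-4] = -4136.5273 N (compression)
  Rx@0 = -5523.1800 N
  Ry@0 = -275.0687 N
  Ry@4 = +3972.6987 N

-266.032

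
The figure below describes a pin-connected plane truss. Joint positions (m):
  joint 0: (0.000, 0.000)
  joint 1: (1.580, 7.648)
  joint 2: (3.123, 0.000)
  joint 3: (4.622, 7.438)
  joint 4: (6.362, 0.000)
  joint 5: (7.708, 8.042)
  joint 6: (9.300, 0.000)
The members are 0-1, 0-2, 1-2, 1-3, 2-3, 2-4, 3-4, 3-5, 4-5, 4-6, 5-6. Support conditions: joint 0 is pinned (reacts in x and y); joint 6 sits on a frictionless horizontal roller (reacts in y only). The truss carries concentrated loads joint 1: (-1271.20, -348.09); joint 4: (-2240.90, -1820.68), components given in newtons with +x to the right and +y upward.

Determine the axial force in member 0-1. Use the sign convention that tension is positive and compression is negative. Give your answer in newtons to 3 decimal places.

-1949.844

N=7 nodes, M=11 members, R=3 reactions → 2N=14, M+R=14
member 0 (0-1): L=7.8095, (cx,cy)=(0.2023,0.9793)
member 1 (0-2): L=3.1230, (cx,cy)=(1.0000,0.0000)
member 2 (1-2): L=7.8021, (cx,cy)=(0.1978,-0.9802)
member 3 (1-3): L=3.0492, (cx,cy)=(0.9976,-0.0689)
member 4 (2-3): L=7.5875, (cx,cy)=(0.1976,0.9803)
member 5 (2-4): L=3.2390, (cx,cy)=(1.0000,0.0000)
member 6 (3-4): L=7.6388, (cx,cy)=(0.2278,-0.9737)
member 7 (3-5): L=3.1446, (cx,cy)=(0.9814,0.1921)
member 8 (4-5): L=8.1539, (cx,cy)=(0.1651,0.9863)
member 9 (4-6): L=2.9380, (cx,cy)=(1.0000,0.0000)
member 10 (5-6): L=8.1981, (cx,cy)=(0.1942,-0.9810)
solve A·x = −loads:
  F[0-1] = -1949.8444 N (compression)
  F[0-2] = -3117.6120 N (compression)
  F[1-2] = +1552.7773 N (tension)
  F[1-3] = +570.9792 N (tension)
  F[2-3] = -1552.7113 N (compression)
  F[2-4] = -2503.7689 N (compression)
  F[3-4] = +1583.9047 N (tension)
  F[3-5] = -99.7773 N (compression)
  F[4-5] = +282.2862 N (tension)
  F[4-6] = +51.3210 N (tension)
  F[5-6] = -264.2794 N (compression)
  Rx@0 = +3512.1000 N
  Ry@0 = +1909.5215 N
  Ry@6 = +259.2485 N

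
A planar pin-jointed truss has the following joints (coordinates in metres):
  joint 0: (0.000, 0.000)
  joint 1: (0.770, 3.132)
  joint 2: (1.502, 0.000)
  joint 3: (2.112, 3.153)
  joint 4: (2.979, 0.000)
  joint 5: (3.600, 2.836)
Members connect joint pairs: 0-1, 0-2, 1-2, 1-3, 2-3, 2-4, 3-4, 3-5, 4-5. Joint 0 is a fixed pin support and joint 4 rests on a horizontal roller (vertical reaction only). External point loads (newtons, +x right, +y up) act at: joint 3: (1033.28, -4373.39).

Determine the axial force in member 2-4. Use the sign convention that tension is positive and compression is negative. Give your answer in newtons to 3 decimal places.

N=6 nodes, M=9 members, R=3 reactions → 2N=12, M+R=12
member 0 (0-1): L=3.2253, (cx,cy)=(0.2387,0.9711)
member 1 (0-2): L=1.5020, (cx,cy)=(1.0000,0.0000)
member 2 (1-2): L=3.2164, (cx,cy)=(0.2276,-0.9738)
member 3 (1-3): L=1.3422, (cx,cy)=(0.9999,0.0156)
member 4 (2-3): L=3.2115, (cx,cy)=(0.1899,0.9818)
member 5 (2-4): L=1.4770, (cx,cy)=(1.0000,0.0000)
member 6 (3-4): L=3.2700, (cx,cy)=(0.2651,-0.9642)
member 7 (3-5): L=1.5214, (cx,cy)=(0.9781,-0.2084)
member 8 (4-5): L=2.9032, (cx,cy)=(0.2139,0.9769)
solve A·x = −loads:
  F[0-1] = -184.5225 N (compression)
  F[0-2] = +1077.3329 N (tension)
  F[1-2] = +182.6397 N (tension)
  F[1-3] = -85.6292 N (compression)
  F[2-3] = -181.1447 N (compression)
  F[2-4] = +1153.3061 N (tension)
  F[3-4] = -4349.8800 N (compression)
  F[3-5] = -0.0000 N (compression)
  F[4-5] = +0.0000 N (tension)
  Rx@0 = -1033.2800 N
  Ry@0 = +179.1867 N
  Ry@4 = +4194.2033 N

1153.306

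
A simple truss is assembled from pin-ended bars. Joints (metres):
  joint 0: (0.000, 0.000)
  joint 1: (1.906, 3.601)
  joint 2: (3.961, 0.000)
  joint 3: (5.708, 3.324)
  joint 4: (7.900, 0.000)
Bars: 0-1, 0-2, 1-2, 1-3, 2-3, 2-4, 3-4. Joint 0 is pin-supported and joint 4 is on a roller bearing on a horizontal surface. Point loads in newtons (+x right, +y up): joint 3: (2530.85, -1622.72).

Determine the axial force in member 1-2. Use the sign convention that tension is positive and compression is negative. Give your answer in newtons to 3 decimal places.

N=5 nodes, M=7 members, R=3 reactions → 2N=10, M+R=10
member 0 (0-1): L=4.0743, (cx,cy)=(0.4678,0.8838)
member 1 (0-2): L=3.9610, (cx,cy)=(1.0000,0.0000)
member 2 (1-2): L=4.1461, (cx,cy)=(0.4956,-0.8685)
member 3 (1-3): L=3.8121, (cx,cy)=(0.9974,-0.0727)
member 4 (2-3): L=3.7551, (cx,cy)=(0.4652,0.8852)
member 5 (2-4): L=3.9390, (cx,cy)=(1.0000,0.0000)
member 6 (3-4): L=3.9817, (cx,cy)=(0.5505,-0.8348)
solve A·x = −loads:
  F[0-1] = +695.4119 N (tension)
  F[0-2] = +2205.5302 N (tension)
  F[1-2] = -766.8387 N (compression)
  F[1-3] = +707.2695 N (tension)
  F[2-3] = +752.4022 N (tension)
  F[2-4] = +1475.4097 N (tension)
  F[3-4] = -2680.0279 N (compression)
  Rx@0 = -2530.8500 N
  Ry@0 = -614.6257 N
  Ry@4 = +2237.3457 N

-766.839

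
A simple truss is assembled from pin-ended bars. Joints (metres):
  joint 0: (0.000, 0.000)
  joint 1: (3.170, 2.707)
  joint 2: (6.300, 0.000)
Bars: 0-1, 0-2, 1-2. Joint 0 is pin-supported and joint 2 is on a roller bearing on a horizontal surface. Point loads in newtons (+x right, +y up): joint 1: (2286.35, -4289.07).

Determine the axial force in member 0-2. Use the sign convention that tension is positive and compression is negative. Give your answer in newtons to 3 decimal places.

3631.304

N=3 nodes, M=3 members, R=3 reactions → 2N=6, M+R=6
member 0 (0-1): L=4.1685, (cx,cy)=(0.7605,0.6494)
member 1 (0-2): L=6.3000, (cx,cy)=(1.0000,0.0000)
member 2 (1-2): L=4.1382, (cx,cy)=(0.7564,-0.6541)
solve A·x = −loads:
  F[0-1] = -1768.6113 N (compression)
  F[0-2] = +3631.3039 N (tension)
  F[1-2] = -4800.9851 N (compression)
  Rx@0 = -2286.3500 N
  Ry@0 = +1148.5142 N
  Ry@2 = +3140.5558 N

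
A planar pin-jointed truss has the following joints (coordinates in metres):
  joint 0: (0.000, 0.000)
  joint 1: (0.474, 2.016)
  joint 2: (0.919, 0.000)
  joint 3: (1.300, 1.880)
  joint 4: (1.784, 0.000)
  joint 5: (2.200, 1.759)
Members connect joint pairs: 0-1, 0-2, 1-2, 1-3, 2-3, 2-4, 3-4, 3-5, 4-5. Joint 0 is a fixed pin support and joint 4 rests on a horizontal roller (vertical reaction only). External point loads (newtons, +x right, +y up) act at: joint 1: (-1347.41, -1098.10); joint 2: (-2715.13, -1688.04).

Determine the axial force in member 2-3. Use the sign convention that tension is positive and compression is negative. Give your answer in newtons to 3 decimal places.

N=6 nodes, M=9 members, R=3 reactions → 2N=12, M+R=12
member 0 (0-1): L=2.0710, (cx,cy)=(0.2289,0.9735)
member 1 (0-2): L=0.9190, (cx,cy)=(1.0000,0.0000)
member 2 (1-2): L=2.0645, (cx,cy)=(0.2155,-0.9765)
member 3 (1-3): L=0.8371, (cx,cy)=(0.9867,-0.1625)
member 4 (2-3): L=1.9182, (cx,cy)=(0.1986,0.9801)
member 5 (2-4): L=0.8650, (cx,cy)=(1.0000,0.0000)
member 6 (3-4): L=1.9413, (cx,cy)=(0.2493,-0.9684)
member 7 (3-5): L=0.9081, (cx,cy)=(0.9911,-0.1332)
member 8 (4-5): L=1.8075, (cx,cy)=(0.2301,0.9732)
solve A·x = −loads:
  F[0-1] = -3233.2730 N (compression)
  F[0-2] = -3322.5154 N (compression)
  F[1-2] = +2071.5533 N (tension)
  F[1-3] = +163.0374 N (tension)
  F[2-3] = -341.6254 N (compression)
  F[2-4] = -93.0171 N (compression)
  F[3-4] = +373.0877 N (tension)
  F[3-5] = -0.0000 N (compression)
  F[4-5] = +0.0000 N (tension)
  Rx@0 = +4062.5400 N
  Ry@0 = +3147.4463 N
  Ry@4 = -361.3063 N

-341.625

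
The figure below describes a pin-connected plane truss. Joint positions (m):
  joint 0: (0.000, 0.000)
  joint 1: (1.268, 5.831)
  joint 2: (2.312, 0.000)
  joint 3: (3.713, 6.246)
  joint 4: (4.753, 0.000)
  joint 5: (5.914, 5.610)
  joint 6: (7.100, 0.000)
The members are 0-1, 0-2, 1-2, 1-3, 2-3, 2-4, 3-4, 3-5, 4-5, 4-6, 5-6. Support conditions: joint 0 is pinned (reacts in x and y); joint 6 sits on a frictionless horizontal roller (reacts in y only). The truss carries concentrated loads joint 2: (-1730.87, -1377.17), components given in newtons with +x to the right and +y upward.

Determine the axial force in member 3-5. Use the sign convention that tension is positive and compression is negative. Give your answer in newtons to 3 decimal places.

N=7 nodes, M=11 members, R=3 reactions → 2N=14, M+R=14
member 0 (0-1): L=5.9673, (cx,cy)=(0.2125,0.9772)
member 1 (0-2): L=2.3120, (cx,cy)=(1.0000,0.0000)
member 2 (1-2): L=5.9237, (cx,cy)=(0.1762,-0.9843)
member 3 (1-3): L=2.4800, (cx,cy)=(0.9859,0.1673)
member 4 (2-3): L=6.4012, (cx,cy)=(0.2189,0.9758)
member 5 (2-4): L=2.4410, (cx,cy)=(1.0000,0.0000)
member 6 (3-4): L=6.3320, (cx,cy)=(0.1642,-0.9864)
member 7 (3-5): L=2.2910, (cx,cy)=(0.9607,-0.2776)
member 8 (4-5): L=5.7289, (cx,cy)=(0.2027,0.9792)
member 9 (4-6): L=2.3470, (cx,cy)=(1.0000,0.0000)
member 10 (5-6): L=5.7340, (cx,cy)=(0.2068,-0.9784)
solve A·x = −loads:
  F[0-1] = -950.4219 N (compression)
  F[0-2] = -1528.9127 N (compression)
  F[1-2] = +881.8615 N (tension)
  F[1-3] = -362.4884 N (compression)
  F[2-3] = +521.7623 N (tension)
  F[2-4] = +243.1813 N (tension)
  F[3-4] = -402.7688 N (compression)
  F[3-5] = -184.2710 N (compression)
  F[4-5] = +405.7178 N (tension)
  F[4-6] = +94.8067 N (tension)
  F[5-6] = -458.3650 N (compression)
  Rx@0 = +1730.8700 N
  Ry@0 = +928.7169 N
  Ry@6 = +448.4531 N

-184.271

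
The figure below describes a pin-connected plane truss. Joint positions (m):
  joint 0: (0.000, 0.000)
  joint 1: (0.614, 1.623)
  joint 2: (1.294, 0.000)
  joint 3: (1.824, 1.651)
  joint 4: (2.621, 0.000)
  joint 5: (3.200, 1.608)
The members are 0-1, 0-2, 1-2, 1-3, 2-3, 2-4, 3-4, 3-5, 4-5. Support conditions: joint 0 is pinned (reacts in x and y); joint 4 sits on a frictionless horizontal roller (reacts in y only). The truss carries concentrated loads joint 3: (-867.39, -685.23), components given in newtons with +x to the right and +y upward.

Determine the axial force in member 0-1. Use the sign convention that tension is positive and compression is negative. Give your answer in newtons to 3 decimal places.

N=6 nodes, M=9 members, R=3 reactions → 2N=12, M+R=12
member 0 (0-1): L=1.7353, (cx,cy)=(0.3538,0.9353)
member 1 (0-2): L=1.2940, (cx,cy)=(1.0000,0.0000)
member 2 (1-2): L=1.7597, (cx,cy)=(0.3864,-0.9223)
member 3 (1-3): L=1.2103, (cx,cy)=(0.9997,0.0231)
member 4 (2-3): L=1.7340, (cx,cy)=(0.3057,0.9521)
member 5 (2-4): L=1.3270, (cx,cy)=(1.0000,0.0000)
member 6 (3-4): L=1.8333, (cx,cy)=(0.4347,-0.9006)
member 7 (3-5): L=1.3767, (cx,cy)=(0.9995,-0.0312)
member 8 (4-5): L=1.7091, (cx,cy)=(0.3388,0.9409)
solve A·x = −loads:
  F[0-1] = -806.9501 N (compression)
  F[0-2] = -581.8607 N (compression)
  F[1-2] = +803.3611 N (tension)
  F[1-3] = -596.1320 N (compression)
  F[2-3] = -778.1975 N (compression)
  F[2-4] = -33.5580 N (compression)
  F[3-4] = +77.1920 N (tension)
  F[3-5] = +0.0000 N (tension)
  F[4-5] = -0.0000 N (compression)
  Rx@0 = +867.3900 N
  Ry@0 = +754.7460 N
  Ry@4 = -69.5160 N

-806.950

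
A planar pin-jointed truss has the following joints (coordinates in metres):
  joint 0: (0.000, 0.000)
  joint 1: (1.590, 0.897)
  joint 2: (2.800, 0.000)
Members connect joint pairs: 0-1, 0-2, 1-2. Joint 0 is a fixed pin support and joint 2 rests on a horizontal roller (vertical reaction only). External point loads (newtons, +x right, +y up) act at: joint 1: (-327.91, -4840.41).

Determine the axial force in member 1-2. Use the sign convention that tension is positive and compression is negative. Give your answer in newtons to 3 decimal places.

N=3 nodes, M=3 members, R=3 reactions → 2N=6, M+R=6
member 0 (0-1): L=1.8256, (cx,cy)=(0.8710,0.4914)
member 1 (0-2): L=2.8000, (cx,cy)=(1.0000,0.0000)
member 2 (1-2): L=1.5062, (cx,cy)=(0.8033,-0.5955)
solve A·x = −loads:
  F[0-1] = -4470.9124 N (compression)
  F[0-2] = +3566.0778 N (tension)
  F[1-2] = -4439.0992 N (compression)
  Rx@0 = +327.9100 N
  Ry@0 = +2196.7969 N
  Ry@2 = +2643.6131 N

-4439.099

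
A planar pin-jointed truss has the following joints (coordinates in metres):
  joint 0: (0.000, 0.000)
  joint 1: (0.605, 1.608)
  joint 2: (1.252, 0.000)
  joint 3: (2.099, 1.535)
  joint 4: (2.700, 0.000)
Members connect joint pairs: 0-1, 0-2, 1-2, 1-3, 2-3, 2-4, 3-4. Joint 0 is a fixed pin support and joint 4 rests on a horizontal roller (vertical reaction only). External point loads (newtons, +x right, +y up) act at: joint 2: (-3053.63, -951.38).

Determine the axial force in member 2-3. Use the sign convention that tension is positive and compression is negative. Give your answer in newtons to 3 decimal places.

N=5 nodes, M=7 members, R=3 reactions → 2N=10, M+R=10
member 0 (0-1): L=1.7180, (cx,cy)=(0.3521,0.9359)
member 1 (0-2): L=1.2520, (cx,cy)=(1.0000,0.0000)
member 2 (1-2): L=1.7333, (cx,cy)=(0.3733,-0.9277)
member 3 (1-3): L=1.4958, (cx,cy)=(0.9988,-0.0488)
member 4 (2-3): L=1.7532, (cx,cy)=(0.4831,0.8756)
member 5 (2-4): L=1.4480, (cx,cy)=(1.0000,0.0000)
member 6 (3-4): L=1.6485, (cx,cy)=(0.3646,-0.9312)
solve A·x = −loads:
  F[0-1] = -545.1400 N (compression)
  F[0-2] = -2861.6623 N (compression)
  F[1-2] = +571.3174 N (tension)
  F[1-3] = -405.7125 N (compression)
  F[2-3] = +481.2481 N (tension)
  F[2-4] = +172.7272 N (tension)
  F[3-4] = -473.7673 N (compression)
  Rx@0 = +3053.6300 N
  Ry@0 = +510.2216 N
  Ry@4 = +441.1584 N

481.248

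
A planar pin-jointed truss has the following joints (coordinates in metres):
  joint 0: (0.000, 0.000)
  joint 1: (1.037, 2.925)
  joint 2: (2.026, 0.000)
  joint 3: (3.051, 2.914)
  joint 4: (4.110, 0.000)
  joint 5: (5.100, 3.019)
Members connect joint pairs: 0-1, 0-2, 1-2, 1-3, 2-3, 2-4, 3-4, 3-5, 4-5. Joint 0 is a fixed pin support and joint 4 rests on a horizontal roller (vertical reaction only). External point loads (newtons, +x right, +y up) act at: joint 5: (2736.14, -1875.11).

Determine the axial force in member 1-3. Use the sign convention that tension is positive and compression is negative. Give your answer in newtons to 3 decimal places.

N=6 nodes, M=9 members, R=3 reactions → 2N=12, M+R=12
member 0 (0-1): L=3.1034, (cx,cy)=(0.3342,0.9425)
member 1 (0-2): L=2.0260, (cx,cy)=(1.0000,0.0000)
member 2 (1-2): L=3.0877, (cx,cy)=(0.3203,-0.9473)
member 3 (1-3): L=2.0140, (cx,cy)=(1.0000,-0.0055)
member 4 (2-3): L=3.0890, (cx,cy)=(0.3318,0.9433)
member 5 (2-4): L=2.0840, (cx,cy)=(1.0000,0.0000)
member 6 (3-4): L=3.1005, (cx,cy)=(0.3416,-0.9399)
member 7 (3-5): L=2.0517, (cx,cy)=(0.9987,0.0512)
member 8 (4-5): L=3.1772, (cx,cy)=(0.3116,0.9502)
solve A·x = −loads:
  F[0-1] = +2611.6174 N (tension)
  F[0-2] = +1863.4646 N (tension)
  F[1-2] = -2608.2468 N (compression)
  F[1-3] = +1708.1369 N (tension)
  F[2-3] = +2619.2286 N (tension)
  F[2-4] = +158.9139 N (tension)
  F[3-4] = -2433.1760 N (compression)
  F[3-5] = +3412.7782 N (tension)
  F[4-5] = -2157.1629 N (compression)
  Rx@0 = -2736.1400 N
  Ry@0 = -2461.5001 N
  Ry@4 = +4336.6101 N

1708.137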